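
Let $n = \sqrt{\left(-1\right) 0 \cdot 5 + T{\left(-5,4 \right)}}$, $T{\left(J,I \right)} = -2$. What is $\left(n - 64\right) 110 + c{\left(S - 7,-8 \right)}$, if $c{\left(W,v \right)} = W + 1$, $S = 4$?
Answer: $-7042 + 110 i \sqrt{2} \approx -7042.0 + 155.56 i$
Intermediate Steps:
$c{\left(W,v \right)} = 1 + W$
$n = i \sqrt{2}$ ($n = \sqrt{\left(-1\right) 0 \cdot 5 - 2} = \sqrt{0 \cdot 5 - 2} = \sqrt{0 - 2} = \sqrt{-2} = i \sqrt{2} \approx 1.4142 i$)
$\left(n - 64\right) 110 + c{\left(S - 7,-8 \right)} = \left(i \sqrt{2} - 64\right) 110 + \left(1 + \left(4 - 7\right)\right) = \left(-64 + i \sqrt{2}\right) 110 + \left(1 + \left(4 - 7\right)\right) = \left(-7040 + 110 i \sqrt{2}\right) + \left(1 - 3\right) = \left(-7040 + 110 i \sqrt{2}\right) - 2 = -7042 + 110 i \sqrt{2}$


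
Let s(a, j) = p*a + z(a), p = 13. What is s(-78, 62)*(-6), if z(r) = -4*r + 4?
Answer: 4188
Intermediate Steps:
z(r) = 4 - 4*r
s(a, j) = 4 + 9*a (s(a, j) = 13*a + (4 - 4*a) = 4 + 9*a)
s(-78, 62)*(-6) = (4 + 9*(-78))*(-6) = (4 - 702)*(-6) = -698*(-6) = 4188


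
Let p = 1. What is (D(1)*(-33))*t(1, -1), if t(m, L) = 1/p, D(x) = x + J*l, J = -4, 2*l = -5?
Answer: -363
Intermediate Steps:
l = -5/2 (l = (½)*(-5) = -5/2 ≈ -2.5000)
D(x) = 10 + x (D(x) = x - 4*(-5/2) = x + 10 = 10 + x)
t(m, L) = 1 (t(m, L) = 1/1 = 1)
(D(1)*(-33))*t(1, -1) = ((10 + 1)*(-33))*1 = (11*(-33))*1 = -363*1 = -363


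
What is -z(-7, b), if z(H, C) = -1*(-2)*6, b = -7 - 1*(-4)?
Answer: -12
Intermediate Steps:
b = -3 (b = -7 + 4 = -3)
z(H, C) = 12 (z(H, C) = 2*6 = 12)
-z(-7, b) = -1*12 = -12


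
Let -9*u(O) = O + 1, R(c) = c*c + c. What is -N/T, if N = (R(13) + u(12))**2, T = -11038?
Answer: 2640625/894078 ≈ 2.9535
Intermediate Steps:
R(c) = c + c**2 (R(c) = c**2 + c = c + c**2)
u(O) = -1/9 - O/9 (u(O) = -(O + 1)/9 = -(1 + O)/9 = -1/9 - O/9)
N = 2640625/81 (N = (13*(1 + 13) + (-1/9 - 1/9*12))**2 = (13*14 + (-1/9 - 4/3))**2 = (182 - 13/9)**2 = (1625/9)**2 = 2640625/81 ≈ 32600.)
-N/T = -2640625/(81*(-11038)) = -2640625*(-1)/(81*11038) = -1*(-2640625/894078) = 2640625/894078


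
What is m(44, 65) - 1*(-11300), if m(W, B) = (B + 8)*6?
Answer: 11738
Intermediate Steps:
m(W, B) = 48 + 6*B (m(W, B) = (8 + B)*6 = 48 + 6*B)
m(44, 65) - 1*(-11300) = (48 + 6*65) - 1*(-11300) = (48 + 390) + 11300 = 438 + 11300 = 11738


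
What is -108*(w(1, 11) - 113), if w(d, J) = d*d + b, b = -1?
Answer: 12204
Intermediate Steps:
w(d, J) = -1 + d² (w(d, J) = d*d - 1 = d² - 1 = -1 + d²)
-108*(w(1, 11) - 113) = -108*((-1 + 1²) - 113) = -108*((-1 + 1) - 113) = -108*(0 - 113) = -108*(-113) = 12204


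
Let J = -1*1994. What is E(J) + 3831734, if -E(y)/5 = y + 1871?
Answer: 3832349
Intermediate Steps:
J = -1994
E(y) = -9355 - 5*y (E(y) = -5*(y + 1871) = -5*(1871 + y) = -9355 - 5*y)
E(J) + 3831734 = (-9355 - 5*(-1994)) + 3831734 = (-9355 + 9970) + 3831734 = 615 + 3831734 = 3832349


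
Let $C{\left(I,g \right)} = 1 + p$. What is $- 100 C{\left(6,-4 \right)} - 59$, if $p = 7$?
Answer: $-859$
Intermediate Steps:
$C{\left(I,g \right)} = 8$ ($C{\left(I,g \right)} = 1 + 7 = 8$)
$- 100 C{\left(6,-4 \right)} - 59 = \left(-100\right) 8 - 59 = -800 - 59 = -859$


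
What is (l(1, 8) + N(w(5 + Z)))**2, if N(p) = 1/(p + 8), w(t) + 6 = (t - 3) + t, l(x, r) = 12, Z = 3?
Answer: 32761/225 ≈ 145.60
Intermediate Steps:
w(t) = -9 + 2*t (w(t) = -6 + ((t - 3) + t) = -6 + ((-3 + t) + t) = -6 + (-3 + 2*t) = -9 + 2*t)
N(p) = 1/(8 + p)
(l(1, 8) + N(w(5 + Z)))**2 = (12 + 1/(8 + (-9 + 2*(5 + 3))))**2 = (12 + 1/(8 + (-9 + 2*8)))**2 = (12 + 1/(8 + (-9 + 16)))**2 = (12 + 1/(8 + 7))**2 = (12 + 1/15)**2 = (181/15)**2 = 32761/225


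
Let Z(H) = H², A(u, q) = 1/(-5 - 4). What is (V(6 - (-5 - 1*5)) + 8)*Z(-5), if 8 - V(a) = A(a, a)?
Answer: 3625/9 ≈ 402.78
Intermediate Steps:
A(u, q) = -⅑ (A(u, q) = 1/(-9) = -⅑)
V(a) = 73/9 (V(a) = 8 - 1*(-⅑) = 8 + ⅑ = 73/9)
(V(6 - (-5 - 1*5)) + 8)*Z(-5) = (73/9 + 8)*(-5)² = (145/9)*25 = 3625/9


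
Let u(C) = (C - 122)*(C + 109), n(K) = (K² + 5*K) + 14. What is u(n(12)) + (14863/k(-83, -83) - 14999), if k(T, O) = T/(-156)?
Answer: 3679247/83 ≈ 44328.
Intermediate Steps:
k(T, O) = -T/156 (k(T, O) = T*(-1/156) = -T/156)
n(K) = 14 + K² + 5*K
u(C) = (-122 + C)*(109 + C)
u(n(12)) + (14863/k(-83, -83) - 14999) = (-13298 + (14 + 12² + 5*12)² - 13*(14 + 12² + 5*12)) + (14863/((-1/156*(-83))) - 14999) = (-13298 + (14 + 144 + 60)² - 13*(14 + 144 + 60)) + (14863/(83/156) - 14999) = (-13298 + 218² - 13*218) + (14863*(156/83) - 14999) = (-13298 + 47524 - 2834) + (2318628/83 - 14999) = 31392 + 1073711/83 = 3679247/83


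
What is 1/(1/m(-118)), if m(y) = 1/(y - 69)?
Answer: -1/187 ≈ -0.0053476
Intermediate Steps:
m(y) = 1/(-69 + y)
1/(1/m(-118)) = 1/(1/(1/(-69 - 118))) = 1/(1/(1/(-187))) = 1/(1/(-1/187)) = 1/(-187) = -1/187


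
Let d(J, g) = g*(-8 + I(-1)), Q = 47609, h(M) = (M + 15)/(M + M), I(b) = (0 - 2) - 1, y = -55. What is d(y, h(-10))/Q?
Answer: 11/190436 ≈ 5.7762e-5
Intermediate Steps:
I(b) = -3 (I(b) = -2 - 1 = -3)
h(M) = (15 + M)/(2*M) (h(M) = (15 + M)/((2*M)) = (15 + M)*(1/(2*M)) = (15 + M)/(2*M))
d(J, g) = -11*g (d(J, g) = g*(-8 - 3) = g*(-11) = -11*g)
d(y, h(-10))/Q = -11*(15 - 10)/(2*(-10))/47609 = -11*(-1)*5/(2*10)*(1/47609) = -11*(-¼)*(1/47609) = (11/4)*(1/47609) = 11/190436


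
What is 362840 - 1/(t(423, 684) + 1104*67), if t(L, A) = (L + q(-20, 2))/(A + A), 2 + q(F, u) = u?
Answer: 4079476519568/11243183 ≈ 3.6284e+5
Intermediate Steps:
q(F, u) = -2 + u
t(L, A) = L/(2*A) (t(L, A) = (L + (-2 + 2))/(A + A) = (L + 0)/((2*A)) = L*(1/(2*A)) = L/(2*A))
362840 - 1/(t(423, 684) + 1104*67) = 362840 - 1/((½)*423/684 + 1104*67) = 362840 - 1/((½)*423*(1/684) + 73968) = 362840 - 1/(47/152 + 73968) = 362840 - 1/11243183/152 = 362840 - 1*152/11243183 = 362840 - 152/11243183 = 4079476519568/11243183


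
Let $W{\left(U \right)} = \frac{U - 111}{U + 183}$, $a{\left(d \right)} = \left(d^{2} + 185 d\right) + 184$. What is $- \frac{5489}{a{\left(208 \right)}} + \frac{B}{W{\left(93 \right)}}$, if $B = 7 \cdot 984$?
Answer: $- \frac{786628467}{7448} \approx -1.0562 \cdot 10^{5}$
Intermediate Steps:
$a{\left(d \right)} = 184 + d^{2} + 185 d$
$B = 6888$
$W{\left(U \right)} = \frac{-111 + U}{183 + U}$
$- \frac{5489}{a{\left(208 \right)}} + \frac{B}{W{\left(93 \right)}} = - \frac{5489}{184 + 208^{2} + 185 \cdot 208} + \frac{6888}{\frac{1}{183 + 93} \left(-111 + 93\right)} = - \frac{5489}{184 + 43264 + 38480} + \frac{6888}{\frac{1}{276} \left(-18\right)} = - \frac{5489}{81928} + \frac{6888}{\frac{1}{276} \left(-18\right)} = \left(-5489\right) \frac{1}{81928} + \frac{6888}{- \frac{3}{46}} = - \frac{499}{7448} + 6888 \left(- \frac{46}{3}\right) = - \frac{499}{7448} - 105616 = - \frac{786628467}{7448}$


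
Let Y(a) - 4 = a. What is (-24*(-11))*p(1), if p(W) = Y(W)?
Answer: 1320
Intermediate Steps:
Y(a) = 4 + a
p(W) = 4 + W
(-24*(-11))*p(1) = (-24*(-11))*(4 + 1) = 264*5 = 1320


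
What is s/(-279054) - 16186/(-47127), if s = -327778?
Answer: 3327326975/2191829643 ≈ 1.5181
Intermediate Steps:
s/(-279054) - 16186/(-47127) = -327778/(-279054) - 16186/(-47127) = -327778*(-1/279054) - 16186*(-1/47127) = 163889/139527 + 16186/47127 = 3327326975/2191829643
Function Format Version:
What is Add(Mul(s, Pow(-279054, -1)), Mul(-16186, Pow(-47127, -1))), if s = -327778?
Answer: Rational(3327326975, 2191829643) ≈ 1.5181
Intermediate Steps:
Add(Mul(s, Pow(-279054, -1)), Mul(-16186, Pow(-47127, -1))) = Add(Mul(-327778, Pow(-279054, -1)), Mul(-16186, Pow(-47127, -1))) = Add(Mul(-327778, Rational(-1, 279054)), Mul(-16186, Rational(-1, 47127))) = Add(Rational(163889, 139527), Rational(16186, 47127)) = Rational(3327326975, 2191829643)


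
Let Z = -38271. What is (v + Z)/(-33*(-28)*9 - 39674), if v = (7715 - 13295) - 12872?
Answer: 56723/31358 ≈ 1.8089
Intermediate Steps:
v = -18452 (v = -5580 - 12872 = -18452)
(v + Z)/(-33*(-28)*9 - 39674) = (-18452 - 38271)/(-33*(-28)*9 - 39674) = -56723/(924*9 - 39674) = -56723/(8316 - 39674) = -56723/(-31358) = -56723*(-1/31358) = 56723/31358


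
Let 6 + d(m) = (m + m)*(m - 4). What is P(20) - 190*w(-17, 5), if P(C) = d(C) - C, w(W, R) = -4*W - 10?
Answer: -10406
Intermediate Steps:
d(m) = -6 + 2*m*(-4 + m) (d(m) = -6 + (m + m)*(m - 4) = -6 + (2*m)*(-4 + m) = -6 + 2*m*(-4 + m))
w(W, R) = -10 - 4*W
P(C) = -6 - 9*C + 2*C² (P(C) = (-6 - 8*C + 2*C²) - C = -6 - 9*C + 2*C²)
P(20) - 190*w(-17, 5) = (-6 - 9*20 + 2*20²) - 190*(-10 - 4*(-17)) = (-6 - 180 + 2*400) - 190*(-10 + 68) = (-6 - 180 + 800) - 190*58 = 614 - 11020 = -10406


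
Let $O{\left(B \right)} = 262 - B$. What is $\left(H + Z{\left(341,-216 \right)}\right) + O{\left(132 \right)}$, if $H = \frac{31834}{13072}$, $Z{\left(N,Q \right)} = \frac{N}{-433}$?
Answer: $\frac{372574725}{2830088} \approx 131.65$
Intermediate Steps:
$Z{\left(N,Q \right)} = - \frac{N}{433}$ ($Z{\left(N,Q \right)} = N \left(- \frac{1}{433}\right) = - \frac{N}{433}$)
$H = \frac{15917}{6536}$ ($H = 31834 \cdot \frac{1}{13072} = \frac{15917}{6536} \approx 2.4353$)
$\left(H + Z{\left(341,-216 \right)}\right) + O{\left(132 \right)} = \left(\frac{15917}{6536} - \frac{341}{433}\right) + \left(262 - 132\right) = \frac{4663285}{2830088} + 130 = \frac{372574725}{2830088}$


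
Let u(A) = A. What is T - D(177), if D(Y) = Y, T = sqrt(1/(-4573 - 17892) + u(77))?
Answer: -177 + 2*sqrt(9715011715)/22465 ≈ -168.23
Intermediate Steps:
T = 2*sqrt(9715011715)/22465 (T = sqrt(1/(-4573 - 17892) + 77) = sqrt(1/(-22465) + 77) = sqrt(-1/22465 + 77) = sqrt(1729804/22465) = 2*sqrt(9715011715)/22465 ≈ 8.7750)
T - D(177) = 2*sqrt(9715011715)/22465 - 1*177 = 2*sqrt(9715011715)/22465 - 177 = -177 + 2*sqrt(9715011715)/22465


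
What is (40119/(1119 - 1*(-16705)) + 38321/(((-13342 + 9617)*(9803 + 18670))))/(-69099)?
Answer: -4254415335571/130628049160168800 ≈ -3.2569e-5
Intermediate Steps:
(40119/(1119 - 1*(-16705)) + 38321/(((-13342 + 9617)*(9803 + 18670))))/(-69099) = (40119/(1119 + 16705) + 38321/((-3725*28473)))*(-1/69099) = (40119/17824 + 38321/(-106061925))*(-1/69099) = (40119*(1/17824) + 38321*(-1/106061925))*(-1/69099) = (40119/17824 - 38321/106061925)*(-1/69099) = (4254415335571/1890447751200)*(-1/69099) = -4254415335571/130628049160168800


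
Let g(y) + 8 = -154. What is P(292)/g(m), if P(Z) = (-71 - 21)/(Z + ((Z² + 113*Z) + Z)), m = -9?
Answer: 23/4813182 ≈ 4.7785e-6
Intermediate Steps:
P(Z) = -92/(Z² + 115*Z) (P(Z) = -92/(Z + (Z² + 114*Z)) = -92/(Z² + 115*Z))
g(y) = -162 (g(y) = -8 - 154 = -162)
P(292)/g(m) = -92/(292*(115 + 292))/(-162) = -92*1/292/407*(-1/162) = -92*1/292*1/407*(-1/162) = -23/29711*(-1/162) = 23/4813182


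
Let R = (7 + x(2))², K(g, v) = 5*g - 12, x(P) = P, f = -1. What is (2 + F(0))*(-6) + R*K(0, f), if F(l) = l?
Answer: -984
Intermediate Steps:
K(g, v) = -12 + 5*g
R = 81 (R = (7 + 2)² = 9² = 81)
(2 + F(0))*(-6) + R*K(0, f) = (2 + 0)*(-6) + 81*(-12 + 5*0) = 2*(-6) + 81*(-12 + 0) = -12 + 81*(-12) = -12 - 972 = -984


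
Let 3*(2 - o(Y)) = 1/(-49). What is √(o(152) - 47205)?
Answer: 2*I*√5204130/21 ≈ 217.26*I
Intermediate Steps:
o(Y) = 295/147 (o(Y) = 2 - ⅓/(-49) = 2 - ⅓*(-1/49) = 2 + 1/147 = 295/147)
√(o(152) - 47205) = √(295/147 - 47205) = √(-6938840/147) = 2*I*√5204130/21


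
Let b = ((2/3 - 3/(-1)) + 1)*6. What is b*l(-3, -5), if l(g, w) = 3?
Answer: 84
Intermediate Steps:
b = 28 (b = ((2*(⅓) - 3*(-1)) + 1)*6 = ((⅔ + 3) + 1)*6 = (11/3 + 1)*6 = (14/3)*6 = 28)
b*l(-3, -5) = 28*3 = 84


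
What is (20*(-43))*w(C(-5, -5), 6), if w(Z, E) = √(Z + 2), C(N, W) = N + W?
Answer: -1720*I*√2 ≈ -2432.4*I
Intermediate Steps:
w(Z, E) = √(2 + Z)
(20*(-43))*w(C(-5, -5), 6) = (20*(-43))*√(2 + (-5 - 5)) = -860*√(2 - 10) = -1720*I*√2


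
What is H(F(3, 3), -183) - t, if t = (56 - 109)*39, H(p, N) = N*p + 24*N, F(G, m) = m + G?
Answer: -3423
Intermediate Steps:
F(G, m) = G + m
H(p, N) = 24*N + N*p
t = -2067 (t = -53*39 = -2067)
H(F(3, 3), -183) - t = -183*(24 + (3 + 3)) - 1*(-2067) = -183*(24 + 6) + 2067 = -183*30 + 2067 = -5490 + 2067 = -3423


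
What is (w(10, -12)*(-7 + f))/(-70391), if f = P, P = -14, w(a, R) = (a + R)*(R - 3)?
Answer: 630/70391 ≈ 0.0089500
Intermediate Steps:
w(a, R) = (-3 + R)*(R + a) (w(a, R) = (R + a)*(-3 + R) = (-3 + R)*(R + a))
f = -14
(w(10, -12)*(-7 + f))/(-70391) = (((-12)**2 - 3*(-12) - 3*10 - 12*10)*(-7 - 14))/(-70391) = ((144 + 36 - 30 - 120)*(-21))*(-1/70391) = (30*(-21))*(-1/70391) = -630*(-1/70391) = 630/70391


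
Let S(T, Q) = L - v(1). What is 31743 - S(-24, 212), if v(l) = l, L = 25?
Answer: 31719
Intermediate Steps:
S(T, Q) = 24 (S(T, Q) = 25 - 1*1 = 25 - 1 = 24)
31743 - S(-24, 212) = 31743 - 1*24 = 31743 - 24 = 31719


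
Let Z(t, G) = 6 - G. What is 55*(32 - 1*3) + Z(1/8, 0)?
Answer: 1601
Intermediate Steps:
55*(32 - 1*3) + Z(1/8, 0) = 55*(32 - 1*3) + (6 - 1*0) = 55*(32 - 3) + (6 + 0) = 55*29 + 6 = 1595 + 6 = 1601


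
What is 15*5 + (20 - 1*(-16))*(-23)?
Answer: -753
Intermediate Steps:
15*5 + (20 - 1*(-16))*(-23) = 75 + (20 + 16)*(-23) = 75 + 36*(-23) = 75 - 828 = -753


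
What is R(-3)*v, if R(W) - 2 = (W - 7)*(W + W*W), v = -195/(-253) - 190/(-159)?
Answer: -4586350/40227 ≈ -114.01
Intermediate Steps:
v = 79075/40227 (v = -195*(-1/253) - 190*(-1/159) = 195/253 + 190/159 = 79075/40227 ≈ 1.9657)
R(W) = 2 + (-7 + W)*(W + W²) (R(W) = 2 + (W - 7)*(W + W*W) = 2 + (-7 + W)*(W + W²))
R(-3)*v = (2 + (-3)³ - 7*(-3) - 6*(-3)²)*(79075/40227) = (2 - 27 + 21 - 6*9)*(79075/40227) = (2 - 27 + 21 - 54)*(79075/40227) = -58*79075/40227 = -4586350/40227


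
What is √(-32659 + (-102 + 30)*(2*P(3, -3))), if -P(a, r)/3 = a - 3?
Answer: I*√32659 ≈ 180.72*I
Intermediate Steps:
P(a, r) = 9 - 3*a (P(a, r) = -3*(a - 3) = -3*(-3 + a) = 9 - 3*a)
√(-32659 + (-102 + 30)*(2*P(3, -3))) = √(-32659 + (-102 + 30)*(2*(9 - 3*3))) = √(-32659 - 144*(9 - 9)) = √(-32659 - 144*0) = √(-32659 - 72*0) = √(-32659 + 0) = √(-32659) = I*√32659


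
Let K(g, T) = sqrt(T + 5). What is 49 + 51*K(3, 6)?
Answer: 49 + 51*sqrt(11) ≈ 218.15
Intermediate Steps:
K(g, T) = sqrt(5 + T)
49 + 51*K(3, 6) = 49 + 51*sqrt(5 + 6) = 49 + 51*sqrt(11)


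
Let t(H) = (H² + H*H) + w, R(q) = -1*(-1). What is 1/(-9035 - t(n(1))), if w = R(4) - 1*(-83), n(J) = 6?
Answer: -1/9191 ≈ -0.00010880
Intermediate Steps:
R(q) = 1
w = 84 (w = 1 - 1*(-83) = 1 + 83 = 84)
t(H) = 84 + 2*H² (t(H) = (H² + H*H) + 84 = (H² + H²) + 84 = 2*H² + 84 = 84 + 2*H²)
1/(-9035 - t(n(1))) = 1/(-9035 - (84 + 2*6²)) = 1/(-9035 - (84 + 2*36)) = 1/(-9035 - (84 + 72)) = 1/(-9035 - 1*156) = 1/(-9035 - 156) = 1/(-9191) = -1/9191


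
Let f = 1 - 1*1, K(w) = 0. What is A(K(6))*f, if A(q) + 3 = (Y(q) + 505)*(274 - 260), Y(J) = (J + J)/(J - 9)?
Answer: 0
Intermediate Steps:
Y(J) = 2*J/(-9 + J) (Y(J) = (2*J)/(-9 + J) = 2*J/(-9 + J))
f = 0 (f = 1 - 1 = 0)
A(q) = 7067 + 28*q/(-9 + q) (A(q) = -3 + (2*q/(-9 + q) + 505)*(274 - 260) = -3 + (505 + 2*q/(-9 + q))*14 = -3 + (7070 + 28*q/(-9 + q)) = 7067 + 28*q/(-9 + q))
A(K(6))*f = (3*(-21201 + 2365*0)/(-9 + 0))*0 = (3*(-21201 + 0)/(-9))*0 = (3*(-⅑)*(-21201))*0 = 7067*0 = 0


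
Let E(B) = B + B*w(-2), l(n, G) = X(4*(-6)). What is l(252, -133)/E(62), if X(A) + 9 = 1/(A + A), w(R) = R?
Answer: 433/2976 ≈ 0.14550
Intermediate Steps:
X(A) = -9 + 1/(2*A) (X(A) = -9 + 1/(A + A) = -9 + 1/(2*A))
l(n, G) = -433/48 (l(n, G) = -9 + 1/(2*((4*(-6)))) = -9 + (½)/(-24) = -9 + (½)*(-1/24) = -9 - 1/48 = -433/48)
E(B) = -B (E(B) = B + B*(-2) = B - 2*B = -B)
l(252, -133)/E(62) = -433/(48*((-1*62))) = -433/48/(-62) = -433/48*(-1/62) = 433/2976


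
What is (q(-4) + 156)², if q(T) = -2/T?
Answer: 97969/4 ≈ 24492.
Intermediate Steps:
(q(-4) + 156)² = (-2/(-4) + 156)² = (-2*(-¼) + 156)² = (½ + 156)² = (313/2)² = 97969/4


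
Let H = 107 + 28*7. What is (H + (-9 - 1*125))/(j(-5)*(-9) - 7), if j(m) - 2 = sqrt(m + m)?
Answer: -845/287 + 1521*I*sqrt(10)/1435 ≈ -2.9443 + 3.3518*I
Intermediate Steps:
j(m) = 2 + sqrt(2)*sqrt(m) (j(m) = 2 + sqrt(m + m) = 2 + sqrt(2*m) = 2 + sqrt(2)*sqrt(m))
H = 303 (H = 107 + 196 = 303)
(H + (-9 - 1*125))/(j(-5)*(-9) - 7) = (303 + (-9 - 1*125))/((2 + sqrt(2)*sqrt(-5))*(-9) - 7) = (303 + (-9 - 125))/((2 + sqrt(2)*(I*sqrt(5)))*(-9) - 7) = (303 - 134)/((2 + I*sqrt(10))*(-9) - 7) = 169/((-18 - 9*I*sqrt(10)) - 7) = 169/(-25 - 9*I*sqrt(10))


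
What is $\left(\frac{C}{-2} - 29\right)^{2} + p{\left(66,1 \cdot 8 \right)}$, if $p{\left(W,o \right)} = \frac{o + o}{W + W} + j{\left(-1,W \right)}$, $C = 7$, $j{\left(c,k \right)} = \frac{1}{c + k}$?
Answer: $\frac{9063797}{8580} \approx 1056.4$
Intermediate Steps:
$p{\left(W,o \right)} = \frac{1}{-1 + W} + \frac{o}{W}$ ($p{\left(W,o \right)} = \frac{o + o}{W + W} + \frac{1}{-1 + W} = \frac{2 o}{2 W} + \frac{1}{-1 + W} = 2 o \frac{1}{2 W} + \frac{1}{-1 + W} = \frac{o}{W} + \frac{1}{-1 + W} = \frac{1}{-1 + W} + \frac{o}{W}$)
$\left(\frac{C}{-2} - 29\right)^{2} + p{\left(66,1 \cdot 8 \right)} = \left(\frac{7}{-2} - 29\right)^{2} + \frac{66 + 1 \cdot 8 \left(-1 + 66\right)}{66 \left(-1 + 66\right)} = \left(7 \left(- \frac{1}{2}\right) - 29\right)^{2} + \frac{66 + 8 \cdot 65}{66 \cdot 65} = \left(- \frac{7}{2} - 29\right)^{2} + \frac{1}{66} \cdot \frac{1}{65} \left(66 + 520\right) = \left(- \frac{65}{2}\right)^{2} + \frac{1}{66} \cdot \frac{1}{65} \cdot 586 = \frac{4225}{4} + \frac{293}{2145} = \frac{9063797}{8580}$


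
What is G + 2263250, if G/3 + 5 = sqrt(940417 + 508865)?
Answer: 2263235 + 3*sqrt(1449282) ≈ 2.2668e+6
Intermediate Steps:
G = -15 + 3*sqrt(1449282) (G = -15 + 3*sqrt(940417 + 508865) = -15 + 3*sqrt(1449282) ≈ 3596.6)
G + 2263250 = (-15 + 3*sqrt(1449282)) + 2263250 = 2263235 + 3*sqrt(1449282)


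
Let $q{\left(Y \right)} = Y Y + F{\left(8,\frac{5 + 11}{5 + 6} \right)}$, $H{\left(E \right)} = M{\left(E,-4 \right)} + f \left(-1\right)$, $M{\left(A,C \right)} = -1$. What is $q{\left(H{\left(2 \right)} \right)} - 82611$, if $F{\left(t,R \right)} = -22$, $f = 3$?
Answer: $-82617$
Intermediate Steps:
$H{\left(E \right)} = -4$ ($H{\left(E \right)} = -1 + 3 \left(-1\right) = -1 - 3 = -4$)
$q{\left(Y \right)} = -22 + Y^{2}$ ($q{\left(Y \right)} = Y Y - 22 = Y^{2} - 22 = -22 + Y^{2}$)
$q{\left(H{\left(2 \right)} \right)} - 82611 = \left(-22 + \left(-4\right)^{2}\right) - 82611 = \left(-22 + 16\right) - 82611 = -6 - 82611 = -82617$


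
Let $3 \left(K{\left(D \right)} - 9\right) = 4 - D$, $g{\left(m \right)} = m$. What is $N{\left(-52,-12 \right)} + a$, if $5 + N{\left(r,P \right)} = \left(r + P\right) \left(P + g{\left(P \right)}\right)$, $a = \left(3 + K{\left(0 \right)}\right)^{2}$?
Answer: $\frac{15379}{9} \approx 1708.8$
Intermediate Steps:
$K{\left(D \right)} = \frac{31}{3} - \frac{D}{3}$ ($K{\left(D \right)} = 9 + \frac{4 - D}{3} = 9 - \left(- \frac{4}{3} + \frac{D}{3}\right) = \frac{31}{3} - \frac{D}{3}$)
$a = \frac{1600}{9}$ ($a = \left(3 + \left(\frac{31}{3} - 0\right)\right)^{2} = \left(3 + \left(\frac{31}{3} + 0\right)\right)^{2} = \left(3 + \frac{31}{3}\right)^{2} = \left(\frac{40}{3}\right)^{2} = \frac{1600}{9} \approx 177.78$)
$N{\left(r,P \right)} = -5 + 2 P \left(P + r\right)$ ($N{\left(r,P \right)} = -5 + \left(r + P\right) \left(P + P\right) = -5 + \left(P + r\right) 2 P = -5 + 2 P \left(P + r\right)$)
$N{\left(-52,-12 \right)} + a = \left(-5 + 2 \left(-12\right)^{2} + 2 \left(-12\right) \left(-52\right)\right) + \frac{1600}{9} = \left(-5 + 2 \cdot 144 + 1248\right) + \frac{1600}{9} = \left(-5 + 288 + 1248\right) + \frac{1600}{9} = 1531 + \frac{1600}{9} = \frac{15379}{9}$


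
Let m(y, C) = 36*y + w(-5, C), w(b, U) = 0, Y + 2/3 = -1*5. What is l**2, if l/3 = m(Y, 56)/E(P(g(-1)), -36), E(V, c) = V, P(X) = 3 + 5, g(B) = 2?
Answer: 23409/4 ≈ 5852.3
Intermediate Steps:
P(X) = 8
Y = -17/3 (Y = -2/3 - 1*5 = -2/3 - 5 = -17/3 ≈ -5.6667)
m(y, C) = 36*y (m(y, C) = 36*y + 0 = 36*y)
l = -153/2 (l = 3*((36*(-17/3))/8) = 3*(-204*1/8) = 3*(-51/2) = -153/2 ≈ -76.500)
l**2 = (-153/2)**2 = 23409/4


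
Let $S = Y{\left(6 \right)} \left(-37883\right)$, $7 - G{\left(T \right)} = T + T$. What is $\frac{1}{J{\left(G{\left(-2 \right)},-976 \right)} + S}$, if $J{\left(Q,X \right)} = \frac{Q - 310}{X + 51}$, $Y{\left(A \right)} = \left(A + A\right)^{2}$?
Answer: $- \frac{925}{5046015301} \approx -1.8331 \cdot 10^{-7}$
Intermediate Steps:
$G{\left(T \right)} = 7 - 2 T$ ($G{\left(T \right)} = 7 - \left(T + T\right) = 7 - 2 T$)
$Y{\left(A \right)} = 4 A^{2}$ ($Y{\left(A \right)} = \left(2 A\right)^{2} = 4 A^{2}$)
$J{\left(Q,X \right)} = \frac{-310 + Q}{51 + X}$
$S = -5455152$ ($S = 4 \cdot 6^{2} \left(-37883\right) = 4 \cdot 36 \left(-37883\right) = 144 \left(-37883\right) = -5455152$)
$\frac{1}{J{\left(G{\left(-2 \right)},-976 \right)} + S} = \frac{1}{\frac{-310 + \left(7 - -4\right)}{51 - 976} - 5455152} = \frac{1}{\frac{-310 + \left(7 + 4\right)}{-925} - 5455152} = \frac{1}{- \frac{-310 + 11}{925} - 5455152} = \frac{1}{\left(- \frac{1}{925}\right) \left(-299\right) - 5455152} = \frac{1}{\frac{299}{925} - 5455152} = \frac{1}{- \frac{5046015301}{925}} = - \frac{925}{5046015301}$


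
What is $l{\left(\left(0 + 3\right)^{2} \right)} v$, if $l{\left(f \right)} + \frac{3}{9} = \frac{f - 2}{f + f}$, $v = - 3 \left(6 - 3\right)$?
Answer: $- \frac{1}{2} \approx -0.5$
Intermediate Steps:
$v = -9$ ($v = \left(-3\right) 3 = -9$)
$l{\left(f \right)} = - \frac{1}{3} + \frac{-2 + f}{2 f}$ ($l{\left(f \right)} = - \frac{1}{3} + \frac{f - 2}{f + f} = - \frac{1}{3} + \frac{-2 + f}{2 f}$)
$l{\left(\left(0 + 3\right)^{2} \right)} v = \frac{-6 + \left(0 + 3\right)^{2}}{6 \left(0 + 3\right)^{2}} \left(-9\right) = \frac{-6 + 3^{2}}{6 \cdot 3^{2}} \left(-9\right) = \frac{-6 + 9}{6 \cdot 9} \left(-9\right) = \frac{1}{6} \cdot \frac{1}{9} \cdot 3 \left(-9\right) = \frac{1}{18} \left(-9\right) = - \frac{1}{2}$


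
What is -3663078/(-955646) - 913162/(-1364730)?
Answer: 1467943012898/326049691395 ≈ 4.5022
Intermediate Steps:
-3663078/(-955646) - 913162/(-1364730) = -3663078*(-1/955646) - 913162*(-1/1364730) = 1831539/477823 + 456581/682365 = 1467943012898/326049691395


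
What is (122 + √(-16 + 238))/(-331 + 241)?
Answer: -61/45 - √222/90 ≈ -1.5211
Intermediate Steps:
(122 + √(-16 + 238))/(-331 + 241) = (122 + √222)/(-90) = (122 + √222)*(-1/90) = -61/45 - √222/90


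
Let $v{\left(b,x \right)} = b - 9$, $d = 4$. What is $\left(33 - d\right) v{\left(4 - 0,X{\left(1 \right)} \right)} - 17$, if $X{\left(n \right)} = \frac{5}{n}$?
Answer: $-162$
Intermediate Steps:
$v{\left(b,x \right)} = -9 + b$
$\left(33 - d\right) v{\left(4 - 0,X{\left(1 \right)} \right)} - 17 = \left(33 - 4\right) \left(-9 + \left(4 - 0\right)\right) - 17 = \left(33 - 4\right) \left(-9 + \left(4 + 0\right)\right) - 17 = 29 \left(-9 + 4\right) - 17 = 29 \left(-5\right) - 17 = -145 - 17 = -162$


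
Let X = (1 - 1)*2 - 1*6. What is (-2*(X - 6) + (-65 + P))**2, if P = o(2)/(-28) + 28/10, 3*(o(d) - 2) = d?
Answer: 16168441/11025 ≈ 1466.5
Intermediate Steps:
o(d) = 2 + d/3
X = -6 (X = 0*2 - 6 = 0 - 6 = -6)
P = 284/105 (P = (2 + (1/3)*2)/(-28) + 28/10 = (2 + 2/3)*(-1/28) + 28*(1/10) = (8/3)*(-1/28) + 14/5 = -2/21 + 14/5 = 284/105 ≈ 2.7048)
(-2*(X - 6) + (-65 + P))**2 = (-2*(-6 - 6) + (-65 + 284/105))**2 = (-2*(-12) - 6541/105)**2 = (24 - 6541/105)**2 = (-4021/105)**2 = 16168441/11025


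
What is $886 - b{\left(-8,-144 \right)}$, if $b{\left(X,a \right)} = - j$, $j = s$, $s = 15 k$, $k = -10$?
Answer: $736$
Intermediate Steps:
$s = -150$ ($s = 15 \left(-10\right) = -150$)
$j = -150$
$b{\left(X,a \right)} = 150$ ($b{\left(X,a \right)} = \left(-1\right) \left(-150\right) = 150$)
$886 - b{\left(-8,-144 \right)} = 886 - 150 = 736$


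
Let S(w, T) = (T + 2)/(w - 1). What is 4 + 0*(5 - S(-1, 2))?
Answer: 4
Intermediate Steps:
S(w, T) = (2 + T)/(-1 + w)
4 + 0*(5 - S(-1, 2)) = 4 + 0*(5 - (2 + 2)/(-1 - 1)) = 4 + 0*(5 - 4/(-2)) = 4 + 0*(5 - (-1)*4/2) = 4 + 0*(5 - 1*(-2)) = 4 + 0*(5 + 2) = 4 + 0*7 = 4 + 0 = 4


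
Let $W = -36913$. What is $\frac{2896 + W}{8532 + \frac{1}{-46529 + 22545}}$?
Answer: $- \frac{815863728}{204631487} \approx -3.987$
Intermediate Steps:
$\frac{2896 + W}{8532 + \frac{1}{-46529 + 22545}} = \frac{2896 - 36913}{8532 + \frac{1}{-46529 + 22545}} = - \frac{34017}{8532 + \frac{1}{-23984}} = - \frac{34017}{8532 - \frac{1}{23984}} = - \frac{34017}{\frac{204631487}{23984}} = \left(-34017\right) \frac{23984}{204631487} = - \frac{815863728}{204631487}$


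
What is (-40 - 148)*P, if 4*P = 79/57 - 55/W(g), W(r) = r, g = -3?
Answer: -52828/57 ≈ -926.81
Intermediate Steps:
P = 281/57 (P = (79/57 - 55/(-3))/4 = (79*(1/57) - 55*(-⅓))/4 = (79/57 + 55/3)/4 = (¼)*(1124/57) = 281/57 ≈ 4.9298)
(-40 - 148)*P = (-40 - 148)*(281/57) = -188*281/57 = -52828/57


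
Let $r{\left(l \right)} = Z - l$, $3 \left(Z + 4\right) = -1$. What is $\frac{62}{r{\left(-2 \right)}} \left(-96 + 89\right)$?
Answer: $186$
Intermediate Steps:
$Z = - \frac{13}{3}$ ($Z = -4 + \frac{1}{3} \left(-1\right) = -4 - \frac{1}{3} = - \frac{13}{3} \approx -4.3333$)
$r{\left(l \right)} = - \frac{13}{3} - l$
$\frac{62}{r{\left(-2 \right)}} \left(-96 + 89\right) = \frac{62}{- \frac{13}{3} - -2} \left(-96 + 89\right) = \frac{62}{- \frac{13}{3} + 2} \left(-7\right) = \frac{62}{- \frac{7}{3}} \left(-7\right) = 62 \left(- \frac{3}{7}\right) \left(-7\right) = \left(- \frac{186}{7}\right) \left(-7\right) = 186$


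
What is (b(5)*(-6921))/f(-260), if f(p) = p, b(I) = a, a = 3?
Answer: 20763/260 ≈ 79.858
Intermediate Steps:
b(I) = 3
(b(5)*(-6921))/f(-260) = (3*(-6921))/(-260) = -20763*(-1/260) = 20763/260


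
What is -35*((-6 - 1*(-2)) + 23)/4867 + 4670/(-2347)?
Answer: -24289645/11422849 ≈ -2.1264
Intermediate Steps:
-35*((-6 - 1*(-2)) + 23)/4867 + 4670/(-2347) = -35*((-6 + 2) + 23)*(1/4867) + 4670*(-1/2347) = -35*(-4 + 23)*(1/4867) - 4670/2347 = -35*19*(1/4867) - 4670/2347 = -665*1/4867 - 4670/2347 = -665/4867 - 4670/2347 = -24289645/11422849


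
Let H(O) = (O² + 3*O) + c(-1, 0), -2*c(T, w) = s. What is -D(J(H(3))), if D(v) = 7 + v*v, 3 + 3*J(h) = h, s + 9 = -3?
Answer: -56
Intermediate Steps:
s = -12 (s = -9 - 3 = -12)
c(T, w) = 6 (c(T, w) = -½*(-12) = 6)
H(O) = 6 + O² + 3*O (H(O) = (O² + 3*O) + 6 = 6 + O² + 3*O)
J(h) = -1 + h/3
D(v) = 7 + v²
-D(J(H(3))) = -(7 + (-1 + (6 + 3² + 3*3)/3)²) = -(7 + (-1 + (6 + 9 + 9)/3)²) = -(7 + (-1 + (⅓)*24)²) = -(7 + (-1 + 8)²) = -(7 + 7²) = -(7 + 49) = -1*56 = -56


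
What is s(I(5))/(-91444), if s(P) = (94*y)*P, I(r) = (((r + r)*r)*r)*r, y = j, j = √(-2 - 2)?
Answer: -58750*I/22861 ≈ -2.5699*I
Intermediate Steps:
j = 2*I (j = √(-4) = 2*I ≈ 2.0*I)
y = 2*I ≈ 2.0*I
I(r) = 2*r⁴ (I(r) = (((2*r)*r)*r)*r = ((2*r²)*r)*r = (2*r³)*r = 2*r⁴)
s(P) = 188*I*P (s(P) = (94*(2*I))*P = (188*I)*P = 188*I*P)
s(I(5))/(-91444) = (188*I*(2*5⁴))/(-91444) = (188*I*(2*625))*(-1/91444) = (188*I*1250)*(-1/91444) = (235000*I)*(-1/91444) = -58750*I/22861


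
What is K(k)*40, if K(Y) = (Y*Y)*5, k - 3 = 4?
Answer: 9800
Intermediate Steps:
k = 7 (k = 3 + 4 = 7)
K(Y) = 5*Y² (K(Y) = Y²*5 = 5*Y²)
K(k)*40 = (5*7²)*40 = (5*49)*40 = 245*40 = 9800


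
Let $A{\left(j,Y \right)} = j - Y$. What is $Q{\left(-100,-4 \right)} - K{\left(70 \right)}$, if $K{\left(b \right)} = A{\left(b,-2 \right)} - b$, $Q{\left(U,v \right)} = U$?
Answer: $-102$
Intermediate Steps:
$K{\left(b \right)} = 2$ ($K{\left(b \right)} = \left(b - -2\right) - b = \left(b + 2\right) - b = \left(2 + b\right) - b = 2$)
$Q{\left(-100,-4 \right)} - K{\left(70 \right)} = -100 - 2 = -102$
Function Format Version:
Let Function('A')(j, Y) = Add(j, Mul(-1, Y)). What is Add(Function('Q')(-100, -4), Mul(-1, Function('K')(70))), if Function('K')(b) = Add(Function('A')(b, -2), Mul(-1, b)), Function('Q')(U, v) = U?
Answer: -102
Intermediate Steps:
Function('K')(b) = 2 (Function('K')(b) = Add(Add(b, Mul(-1, -2)), Mul(-1, b)) = Add(Add(b, 2), Mul(-1, b)) = Add(Add(2, b), Mul(-1, b)) = 2)
Add(Function('Q')(-100, -4), Mul(-1, Function('K')(70))) = Add(-100, Mul(-1, 2)) = Add(-100, -2) = -102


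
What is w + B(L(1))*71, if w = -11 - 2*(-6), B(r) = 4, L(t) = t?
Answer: 285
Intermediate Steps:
w = 1 (w = -11 - 1*(-12) = -11 + 12 = 1)
w + B(L(1))*71 = 1 + 4*71 = 1 + 284 = 285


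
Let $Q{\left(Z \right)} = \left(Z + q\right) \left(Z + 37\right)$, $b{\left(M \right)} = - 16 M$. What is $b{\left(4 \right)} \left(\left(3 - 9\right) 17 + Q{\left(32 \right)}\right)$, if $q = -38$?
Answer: $33024$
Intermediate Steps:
$Q{\left(Z \right)} = \left(-38 + Z\right) \left(37 + Z\right)$ ($Q{\left(Z \right)} = \left(Z - 38\right) \left(Z + 37\right) = \left(-38 + Z\right) \left(37 + Z\right)$)
$b{\left(4 \right)} \left(\left(3 - 9\right) 17 + Q{\left(32 \right)}\right) = \left(-16\right) 4 \left(\left(3 - 9\right) 17 - \left(1438 - 1024\right)\right) = - 64 \left(\left(-6\right) 17 - 414\right) = - 64 \left(-102 - 414\right) = \left(-64\right) \left(-516\right) = 33024$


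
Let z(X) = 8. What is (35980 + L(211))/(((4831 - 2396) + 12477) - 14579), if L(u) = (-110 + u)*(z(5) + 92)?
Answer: 5120/37 ≈ 138.38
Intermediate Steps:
L(u) = -11000 + 100*u (L(u) = (-110 + u)*(8 + 92) = (-110 + u)*100 = -11000 + 100*u)
(35980 + L(211))/(((4831 - 2396) + 12477) - 14579) = (35980 + (-11000 + 100*211))/(((4831 - 2396) + 12477) - 14579) = (35980 + (-11000 + 21100))/((2435 + 12477) - 14579) = (35980 + 10100)/(14912 - 14579) = 46080/333 = 46080*(1/333) = 5120/37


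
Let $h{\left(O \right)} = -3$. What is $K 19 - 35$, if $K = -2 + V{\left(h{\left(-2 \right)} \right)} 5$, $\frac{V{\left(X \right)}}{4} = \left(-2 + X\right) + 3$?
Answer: $-833$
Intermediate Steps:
$V{\left(X \right)} = 4 + 4 X$ ($V{\left(X \right)} = 4 \left(\left(-2 + X\right) + 3\right) = 4 \left(1 + X\right) = 4 + 4 X$)
$K = -42$ ($K = -2 + \left(4 + 4 \left(-3\right)\right) 5 = -2 + \left(4 - 12\right) 5 = -2 - 40 = -42$)
$K 19 - 35 = \left(-42\right) 19 - 35 = -798 - 35 = -833$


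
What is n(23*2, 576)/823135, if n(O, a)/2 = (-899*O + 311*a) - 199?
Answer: 275166/823135 ≈ 0.33429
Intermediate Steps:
n(O, a) = -398 - 1798*O + 622*a (n(O, a) = 2*((-899*O + 311*a) - 199) = 2*(-199 - 899*O + 311*a) = -398 - 1798*O + 622*a)
n(23*2, 576)/823135 = (-398 - 41354*2 + 622*576)/823135 = (-398 - 1798*46 + 358272)*(1/823135) = (-398 - 82708 + 358272)*(1/823135) = 275166*(1/823135) = 275166/823135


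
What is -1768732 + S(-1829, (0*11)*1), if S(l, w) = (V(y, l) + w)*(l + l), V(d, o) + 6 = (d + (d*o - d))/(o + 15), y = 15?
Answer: -1634511703/907 ≈ -1.8021e+6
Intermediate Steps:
V(d, o) = -6 + d*o/(15 + o) (V(d, o) = -6 + (d + (d*o - d))/(o + 15) = -6 + (d + (-d + d*o))/(15 + o) = -6 + (d*o)/(15 + o) = -6 + d*o/(15 + o))
S(l, w) = 2*l*(w + (-90 + 9*l)/(15 + l)) (S(l, w) = ((-90 - 6*l + 15*l)/(15 + l) + w)*(l + l) = ((-90 + 9*l)/(15 + l) + w)*(2*l) = (w + (-90 + 9*l)/(15 + l))*(2*l) = 2*l*(w + (-90 + 9*l)/(15 + l)))
-1768732 + S(-1829, (0*11)*1) = -1768732 + 2*(-1829)*(-90 + 9*(-1829) + ((0*11)*1)*(15 - 1829))/(15 - 1829) = -1768732 + 2*(-1829)*(-90 - 16461 + (0*1)*(-1814))/(-1814) = -1768732 + 2*(-1829)*(-1/1814)*(-90 - 16461 + 0*(-1814)) = -1768732 + 2*(-1829)*(-1/1814)*(-90 - 16461 + 0) = -1768732 + 2*(-1829)*(-1/1814)*(-16551) = -1768732 - 30271779/907 = -1634511703/907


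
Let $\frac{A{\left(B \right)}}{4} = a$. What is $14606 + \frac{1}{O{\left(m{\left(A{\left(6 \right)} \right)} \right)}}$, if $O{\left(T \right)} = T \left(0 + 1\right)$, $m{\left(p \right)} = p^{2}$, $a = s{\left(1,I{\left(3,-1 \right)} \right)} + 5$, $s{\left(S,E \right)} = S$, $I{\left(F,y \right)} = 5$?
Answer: $\frac{8413057}{576} \approx 14606.0$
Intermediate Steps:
$a = 6$ ($a = 1 + 5 = 6$)
$A{\left(B \right)} = 24$ ($A{\left(B \right)} = 4 \cdot 6 = 24$)
$O{\left(T \right)} = T$ ($O{\left(T \right)} = T 1 = T$)
$14606 + \frac{1}{O{\left(m{\left(A{\left(6 \right)} \right)} \right)}} = 14606 + \frac{1}{24^{2}} = 14606 + \frac{1}{576} = \frac{8413057}{576}$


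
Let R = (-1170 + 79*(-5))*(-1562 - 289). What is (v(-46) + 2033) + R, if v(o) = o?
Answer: 2898802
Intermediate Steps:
R = 2896815 (R = (-1170 - 395)*(-1851) = -1565*(-1851) = 2896815)
(v(-46) + 2033) + R = (-46 + 2033) + 2896815 = 1987 + 2896815 = 2898802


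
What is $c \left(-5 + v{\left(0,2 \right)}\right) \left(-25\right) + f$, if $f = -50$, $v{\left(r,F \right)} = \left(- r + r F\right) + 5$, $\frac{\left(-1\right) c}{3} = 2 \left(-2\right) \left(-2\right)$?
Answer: $-50$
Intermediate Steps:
$c = -24$ ($c = - 3 \cdot 2 \left(-2\right) \left(-2\right) = - 3 \left(\left(-4\right) \left(-2\right)\right) = \left(-3\right) 8 = -24$)
$v{\left(r,F \right)} = 5 - r + F r$ ($v{\left(r,F \right)} = \left(- r + F r\right) + 5 = 5 - r + F r$)
$c \left(-5 + v{\left(0,2 \right)}\right) \left(-25\right) + f = - 24 \left(-5 + \left(5 - 0 + 2 \cdot 0\right)\right) \left(-25\right) - 50 = - 24 \left(-5 + \left(5 + 0 + 0\right)\right) \left(-25\right) - 50 = - 24 \left(-5 + 5\right) \left(-25\right) - 50 = - 24 \cdot 0 \left(-25\right) - 50 = \left(-24\right) 0 - 50 = 0 - 50 = -50$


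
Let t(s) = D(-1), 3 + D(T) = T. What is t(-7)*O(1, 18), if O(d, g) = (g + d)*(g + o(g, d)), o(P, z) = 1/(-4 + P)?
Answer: -9614/7 ≈ -1373.4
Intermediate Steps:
D(T) = -3 + T
t(s) = -4 (t(s) = -3 - 1 = -4)
O(d, g) = (d + g)*(g + 1/(-4 + g)) (O(d, g) = (g + d)*(g + 1/(-4 + g)) = (d + g)*(g + 1/(-4 + g)))
t(-7)*O(1, 18) = -4*(1 + 18 + 18*(-4 + 18)*(1 + 18))/(-4 + 18) = -4*(1 + 18 + 18*14*19)/14 = -2*(1 + 18 + 4788)/7 = -2*4807/7 = -4*4807/14 = -9614/7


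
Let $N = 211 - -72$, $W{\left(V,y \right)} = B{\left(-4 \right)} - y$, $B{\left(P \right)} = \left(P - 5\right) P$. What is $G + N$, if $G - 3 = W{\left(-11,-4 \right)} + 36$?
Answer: $362$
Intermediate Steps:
$B{\left(P \right)} = P \left(-5 + P\right)$ ($B{\left(P \right)} = \left(-5 + P\right) P = P \left(-5 + P\right)$)
$W{\left(V,y \right)} = 36 - y$ ($W{\left(V,y \right)} = - 4 \left(-5 - 4\right) - y = \left(-4\right) \left(-9\right) - y = 36 - y$)
$G = 79$ ($G = 3 + \left(\left(36 - -4\right) + 36\right) = 3 + \left(\left(36 + 4\right) + 36\right) = 3 + \left(40 + 36\right) = 3 + 76 = 79$)
$N = 283$ ($N = 211 + 72 = 283$)
$G + N = 79 + 283 = 362$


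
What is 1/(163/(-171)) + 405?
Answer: 65844/163 ≈ 403.95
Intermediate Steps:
1/(163/(-171)) + 405 = 1/(163*(-1/171)) + 405 = 1/(-163/171) + 405 = -171/163 + 405 = 65844/163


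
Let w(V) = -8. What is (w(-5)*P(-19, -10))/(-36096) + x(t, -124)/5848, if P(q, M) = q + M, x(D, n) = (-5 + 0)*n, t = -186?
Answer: 328481/3298272 ≈ 0.099592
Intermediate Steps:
x(D, n) = -5*n
P(q, M) = M + q
(w(-5)*P(-19, -10))/(-36096) + x(t, -124)/5848 = -8*(-10 - 19)/(-36096) - 5*(-124)/5848 = -8*(-29)*(-1/36096) + 620*(1/5848) = 232*(-1/36096) + 155/1462 = -29/4512 + 155/1462 = 328481/3298272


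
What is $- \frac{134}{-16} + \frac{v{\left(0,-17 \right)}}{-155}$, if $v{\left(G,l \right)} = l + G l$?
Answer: $\frac{10521}{1240} \approx 8.4847$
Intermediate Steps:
$- \frac{134}{-16} + \frac{v{\left(0,-17 \right)}}{-155} = - \frac{134}{-16} + \frac{\left(-17\right) \left(1 + 0\right)}{-155} = \left(-134\right) \left(- \frac{1}{16}\right) + \left(-17\right) 1 \left(- \frac{1}{155}\right) = \frac{67}{8} - - \frac{17}{155} = \frac{67}{8} + \frac{17}{155} = \frac{10521}{1240}$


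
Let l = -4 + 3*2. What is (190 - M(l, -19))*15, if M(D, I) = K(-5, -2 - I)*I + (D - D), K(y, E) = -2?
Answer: 2280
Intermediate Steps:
l = 2 (l = -4 + 6 = 2)
M(D, I) = -2*I (M(D, I) = -2*I + (D - D) = -2*I + 0 = -2*I)
(190 - M(l, -19))*15 = (190 - (-2)*(-19))*15 = (190 - 1*38)*15 = (190 - 38)*15 = 152*15 = 2280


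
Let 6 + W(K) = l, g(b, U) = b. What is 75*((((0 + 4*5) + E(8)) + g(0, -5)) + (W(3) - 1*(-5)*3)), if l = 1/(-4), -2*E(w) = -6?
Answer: 9525/4 ≈ 2381.3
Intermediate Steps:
E(w) = 3 (E(w) = -1/2*(-6) = 3)
l = -1/4 ≈ -0.25000
W(K) = -25/4 (W(K) = -6 - 1/4 = -25/4)
75*((((0 + 4*5) + E(8)) + g(0, -5)) + (W(3) - 1*(-5)*3)) = 75*((((0 + 4*5) + 3) + 0) + (-25/4 - 1*(-5)*3)) = 75*((((0 + 20) + 3) + 0) + (-25/4 + 5*3)) = 75*(((20 + 3) + 0) + (-25/4 + 15)) = 75*((23 + 0) + 35/4) = 75*(23 + 35/4) = 75*(127/4) = 9525/4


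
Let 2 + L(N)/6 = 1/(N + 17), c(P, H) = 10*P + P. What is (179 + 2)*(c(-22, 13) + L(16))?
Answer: -505352/11 ≈ -45941.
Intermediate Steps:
c(P, H) = 11*P
L(N) = -12 + 6/(17 + N) (L(N) = -12 + 6/(N + 17) = -12 + 6/(17 + N))
(179 + 2)*(c(-22, 13) + L(16)) = (179 + 2)*(11*(-22) + 6*(-33 - 2*16)/(17 + 16)) = 181*(-242 + 6*(-33 - 32)/33) = 181*(-242 + 6*(1/33)*(-65)) = 181*(-242 - 130/11) = 181*(-2792/11) = -505352/11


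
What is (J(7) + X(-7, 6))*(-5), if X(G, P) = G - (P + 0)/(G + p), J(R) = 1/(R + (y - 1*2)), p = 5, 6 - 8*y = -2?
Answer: 115/6 ≈ 19.167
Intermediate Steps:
y = 1 (y = 3/4 - 1/8*(-2) = 3/4 + 1/4 = 1)
J(R) = 1/(-1 + R) (J(R) = 1/(R + (1 - 1*2)) = 1/(R + (1 - 2)) = 1/(R - 1) = 1/(-1 + R))
X(G, P) = G - P/(5 + G) (X(G, P) = G - (P + 0)/(G + 5) = G - P/(5 + G))
(J(7) + X(-7, 6))*(-5) = (1/(-1 + 7) + ((-7)**2 - 1*6 + 5*(-7))/(5 - 7))*(-5) = (1/6 + (49 - 6 - 35)/(-2))*(-5) = (1/6 - 1/2*8)*(-5) = (1/6 - 4)*(-5) = -23/6*(-5) = 115/6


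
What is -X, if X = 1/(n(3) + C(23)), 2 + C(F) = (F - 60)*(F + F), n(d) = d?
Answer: 1/1701 ≈ 0.00058789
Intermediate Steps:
C(F) = -2 + 2*F*(-60 + F) (C(F) = -2 + (F - 60)*(F + F) = -2 + (-60 + F)*(2*F) = -2 + 2*F*(-60 + F))
X = -1/1701 (X = 1/(3 + (-2 - 120*23 + 2*23²)) = 1/(3 + (-2 - 2760 + 2*529)) = 1/(3 + (-2 - 2760 + 1058)) = 1/(3 - 1704) = 1/(-1701) = -1/1701 ≈ -0.00058789)
-X = -1*(-1/1701) = 1/1701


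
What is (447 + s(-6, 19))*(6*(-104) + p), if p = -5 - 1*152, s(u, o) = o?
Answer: -363946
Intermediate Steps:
p = -157 (p = -5 - 152 = -157)
(447 + s(-6, 19))*(6*(-104) + p) = (447 + 19)*(6*(-104) - 157) = 466*(-624 - 157) = 466*(-781) = -363946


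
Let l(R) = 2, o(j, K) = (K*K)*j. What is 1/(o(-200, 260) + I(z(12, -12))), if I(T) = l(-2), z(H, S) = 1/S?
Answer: -1/13519998 ≈ -7.3965e-8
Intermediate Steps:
o(j, K) = j*K² (o(j, K) = K²*j = j*K²)
I(T) = 2
1/(o(-200, 260) + I(z(12, -12))) = 1/(-200*260² + 2) = 1/(-200*67600 + 2) = 1/(-13520000 + 2) = 1/(-13519998) = -1/13519998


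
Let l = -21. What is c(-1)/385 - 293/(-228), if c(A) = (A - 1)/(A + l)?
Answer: 1241083/965580 ≈ 1.2853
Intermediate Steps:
c(A) = (-1 + A)/(-21 + A) (c(A) = (A - 1)/(A - 21) = (-1 + A)/(-21 + A))
c(-1)/385 - 293/(-228) = ((-1 - 1)/(-21 - 1))/385 - 293/(-228) = (-2/(-22))*(1/385) - 293*(-1/228) = -1/22*(-2)*(1/385) + 293/228 = (1/11)*(1/385) + 293/228 = 1/4235 + 293/228 = 1241083/965580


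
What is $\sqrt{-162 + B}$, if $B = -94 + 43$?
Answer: $i \sqrt{213} \approx 14.595 i$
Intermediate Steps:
$B = -51$
$\sqrt{-162 + B} = \sqrt{-162 - 51} = \sqrt{-213} = i \sqrt{213}$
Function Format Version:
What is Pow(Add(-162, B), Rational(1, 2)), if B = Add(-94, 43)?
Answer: Mul(I, Pow(213, Rational(1, 2))) ≈ Mul(14.595, I)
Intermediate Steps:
B = -51
Pow(Add(-162, B), Rational(1, 2)) = Pow(Add(-162, -51), Rational(1, 2)) = Pow(-213, Rational(1, 2)) = Mul(I, Pow(213, Rational(1, 2)))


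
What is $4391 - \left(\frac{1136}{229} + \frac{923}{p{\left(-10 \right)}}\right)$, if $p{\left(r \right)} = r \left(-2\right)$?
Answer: $\frac{19876693}{4580} \approx 4339.9$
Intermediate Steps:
$p{\left(r \right)} = - 2 r$
$4391 - \left(\frac{1136}{229} + \frac{923}{p{\left(-10 \right)}}\right) = 4391 - \left(\frac{1136}{229} + \frac{923}{\left(-2\right) \left(-10\right)}\right) = 4391 - \left(1136 \cdot \frac{1}{229} + \frac{923}{20}\right) = 4391 - \left(\frac{1136}{229} + 923 \cdot \frac{1}{20}\right) = 4391 - \left(\frac{1136}{229} + \frac{923}{20}\right) = 4391 - \frac{234087}{4580} = \frac{19876693}{4580}$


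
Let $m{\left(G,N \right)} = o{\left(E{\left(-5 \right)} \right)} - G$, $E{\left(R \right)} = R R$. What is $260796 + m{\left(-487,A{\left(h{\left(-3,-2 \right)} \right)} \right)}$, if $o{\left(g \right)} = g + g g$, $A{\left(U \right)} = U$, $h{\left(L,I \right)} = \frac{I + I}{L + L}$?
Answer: $261933$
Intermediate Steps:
$h{\left(L,I \right)} = \frac{I}{L}$ ($h{\left(L,I \right)} = \frac{2 I}{2 L} = 2 I \frac{1}{2 L} = \frac{I}{L}$)
$E{\left(R \right)} = R^{2}$
$o{\left(g \right)} = g + g^{2}$
$m{\left(G,N \right)} = 650 - G$ ($m{\left(G,N \right)} = \left(-5\right)^{2} \left(1 + \left(-5\right)^{2}\right) - G = 25 \left(1 + 25\right) - G = 25 \cdot 26 - G = 650 - G$)
$260796 + m{\left(-487,A{\left(h{\left(-3,-2 \right)} \right)} \right)} = 260796 + \left(650 - -487\right) = 260796 + \left(650 + 487\right) = 260796 + 1137 = 261933$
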